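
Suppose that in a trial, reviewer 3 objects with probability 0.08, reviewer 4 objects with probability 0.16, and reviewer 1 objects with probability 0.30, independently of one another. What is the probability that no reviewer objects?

0.54096

Since the events are independent, P(none) is the product of the individual non-occurrence probabilities.
P(none) = (1 − 0.08) × (1 − 0.16) × (1 − 0.30) = 0.92 × 0.84 × 0.70 = 0.54096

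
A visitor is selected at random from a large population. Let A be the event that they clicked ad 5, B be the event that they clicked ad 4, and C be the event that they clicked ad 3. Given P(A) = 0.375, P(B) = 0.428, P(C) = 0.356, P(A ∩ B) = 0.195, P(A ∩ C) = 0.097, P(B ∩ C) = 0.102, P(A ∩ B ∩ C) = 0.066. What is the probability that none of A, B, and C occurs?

0.169

P(A ∪ B ∪ C) = 0.375 + 0.428 + 0.356 − 0.195 − 0.097 − 0.102 + 0.066 = 0.831
P(none) = 1 − 0.831 = 0.169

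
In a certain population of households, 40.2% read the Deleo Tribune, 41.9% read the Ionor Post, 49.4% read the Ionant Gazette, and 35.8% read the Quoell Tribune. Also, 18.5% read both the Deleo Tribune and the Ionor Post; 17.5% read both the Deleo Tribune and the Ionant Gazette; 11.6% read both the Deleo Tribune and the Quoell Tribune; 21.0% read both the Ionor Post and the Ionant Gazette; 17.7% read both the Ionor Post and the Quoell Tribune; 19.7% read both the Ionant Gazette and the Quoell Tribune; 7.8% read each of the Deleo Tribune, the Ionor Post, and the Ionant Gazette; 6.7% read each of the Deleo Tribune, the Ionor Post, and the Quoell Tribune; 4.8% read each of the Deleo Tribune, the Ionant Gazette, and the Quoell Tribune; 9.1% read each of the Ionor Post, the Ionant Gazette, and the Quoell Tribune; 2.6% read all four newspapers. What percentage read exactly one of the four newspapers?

P(exactly one) = 40.2 + 41.9 + 49.4 + 35.8 − 2·18.5 − 2·17.5 − 2·11.6 − 2·21.0 − 2·17.7 − 2·19.7 + 3·7.8 + 3·6.7 + 3·4.8 + 3·9.1 − 4·2.6 = 30.1%

30.1%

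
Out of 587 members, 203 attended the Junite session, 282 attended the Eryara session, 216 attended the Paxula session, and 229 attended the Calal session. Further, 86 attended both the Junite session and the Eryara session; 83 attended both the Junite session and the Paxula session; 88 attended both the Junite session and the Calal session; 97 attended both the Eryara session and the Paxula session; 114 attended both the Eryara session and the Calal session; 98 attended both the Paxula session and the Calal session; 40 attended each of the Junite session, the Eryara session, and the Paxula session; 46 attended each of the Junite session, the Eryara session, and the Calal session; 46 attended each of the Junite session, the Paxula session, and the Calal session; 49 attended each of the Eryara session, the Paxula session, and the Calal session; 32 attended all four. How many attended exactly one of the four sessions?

213

By inclusion–exclusion (exactly-one form):
|exactly one| = 203 + 282 + 216 + 229 − 2·86 − 2·83 − 2·88 − 2·97 − 2·114 − 2·98 + 3·40 + 3·46 + 3·46 + 3·49 − 4·32 = 213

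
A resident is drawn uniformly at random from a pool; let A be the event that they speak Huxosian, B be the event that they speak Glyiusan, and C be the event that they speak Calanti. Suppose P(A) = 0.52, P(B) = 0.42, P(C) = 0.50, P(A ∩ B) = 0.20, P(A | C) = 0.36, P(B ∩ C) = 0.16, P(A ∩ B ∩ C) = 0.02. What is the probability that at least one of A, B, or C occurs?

P(A ∩ C) = P(C)·P(A|C) = 0.50 × 0.36 = 0.18
Apply inclusion-exclusion:
P(A ∪ B ∪ C) = 0.52 + 0.42 + 0.50 − 0.20 − 0.18 − 0.16 + 0.02 = 0.92

0.92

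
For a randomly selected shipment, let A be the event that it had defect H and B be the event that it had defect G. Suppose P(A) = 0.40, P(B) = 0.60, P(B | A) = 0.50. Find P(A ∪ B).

0.80

P(A ∩ B) = P(A)·P(B|A) = 0.40 × 0.50 = 0.20
P(A ∪ B) = 0.40 + 0.60 − 0.20 = 0.80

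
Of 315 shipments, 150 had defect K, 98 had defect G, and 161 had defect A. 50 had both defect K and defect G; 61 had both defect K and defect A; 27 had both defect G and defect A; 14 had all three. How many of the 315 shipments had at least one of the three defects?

Inclusion–exclusion gives
N(≥1) = 150 + 98 + 161 − 50 − 61 − 27 + 14 = 285

285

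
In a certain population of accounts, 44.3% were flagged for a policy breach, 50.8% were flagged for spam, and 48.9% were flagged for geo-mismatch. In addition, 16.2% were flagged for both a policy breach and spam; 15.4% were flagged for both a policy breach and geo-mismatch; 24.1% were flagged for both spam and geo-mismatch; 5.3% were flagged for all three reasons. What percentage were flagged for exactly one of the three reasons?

By inclusion–exclusion (exactly-one form):
P(exactly one) = 44.3 + 50.8 + 48.9 − 2·16.2 − 2·15.4 − 2·24.1 + 3·5.3 = 48.5%

48.5%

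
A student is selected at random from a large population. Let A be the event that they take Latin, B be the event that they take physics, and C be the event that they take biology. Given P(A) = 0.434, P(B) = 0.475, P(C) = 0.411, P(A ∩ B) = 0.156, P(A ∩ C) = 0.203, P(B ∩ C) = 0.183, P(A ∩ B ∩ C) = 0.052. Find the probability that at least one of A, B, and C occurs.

0.830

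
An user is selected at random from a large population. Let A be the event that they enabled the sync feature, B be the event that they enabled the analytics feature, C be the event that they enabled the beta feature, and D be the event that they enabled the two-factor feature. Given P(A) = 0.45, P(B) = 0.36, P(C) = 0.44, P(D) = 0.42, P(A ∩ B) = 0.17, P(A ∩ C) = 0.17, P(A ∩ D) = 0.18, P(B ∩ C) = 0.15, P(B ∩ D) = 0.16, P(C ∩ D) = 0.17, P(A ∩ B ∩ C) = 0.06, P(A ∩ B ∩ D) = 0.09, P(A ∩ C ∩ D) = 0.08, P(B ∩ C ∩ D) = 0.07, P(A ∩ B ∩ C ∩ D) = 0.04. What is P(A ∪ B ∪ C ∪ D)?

P(A ∪ B ∪ C ∪ D) = 0.45 + 0.36 + 0.44 + 0.42 − 0.17 − 0.17 − 0.18 − 0.15 − 0.16 − 0.17 + 0.06 + 0.09 + 0.08 + 0.07 − 0.04 = 0.93

0.93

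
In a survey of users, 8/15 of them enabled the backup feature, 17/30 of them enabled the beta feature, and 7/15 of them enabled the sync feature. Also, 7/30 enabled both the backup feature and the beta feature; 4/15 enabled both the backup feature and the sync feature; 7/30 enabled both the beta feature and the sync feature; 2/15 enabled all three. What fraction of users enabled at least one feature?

29/30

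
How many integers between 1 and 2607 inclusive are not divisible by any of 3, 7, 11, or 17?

floor(2607/3) + floor(2607/7) + floor(2607/11) + floor(2607/17) − floor(2607/21) − floor(2607/33) − floor(2607/51) − floor(2607/77) − floor(2607/119) − floor(2607/187) + floor(2607/231) + floor(2607/357) + floor(2607/561) + floor(2607/1309) − floor(2607/3927) = 869 + 372 + 237 + 153 − 124 − 79 − 51 − 33 − 21 − 13 + 11 + 7 + 4 + 1 − 0 = 1333
2607 − 1333 = 1274

1274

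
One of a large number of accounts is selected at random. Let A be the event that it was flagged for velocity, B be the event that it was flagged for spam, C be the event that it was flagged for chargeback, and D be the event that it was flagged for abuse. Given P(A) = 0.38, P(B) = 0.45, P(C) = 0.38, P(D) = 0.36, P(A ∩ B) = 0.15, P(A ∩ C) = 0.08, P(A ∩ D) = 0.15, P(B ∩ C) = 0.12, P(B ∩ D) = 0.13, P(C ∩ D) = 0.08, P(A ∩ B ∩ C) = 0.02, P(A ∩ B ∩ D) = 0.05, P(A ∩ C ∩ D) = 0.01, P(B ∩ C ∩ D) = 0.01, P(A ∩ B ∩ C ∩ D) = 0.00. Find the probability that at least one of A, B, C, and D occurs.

By inclusion-exclusion,
P(A ∪ B ∪ C ∪ D) = 0.38 + 0.45 + 0.38 + 0.36 − 0.15 − 0.08 − 0.15 − 0.12 − 0.13 − 0.08 + 0.02 + 0.05 + 0.01 + 0.01 − 0.00 = 0.95

0.95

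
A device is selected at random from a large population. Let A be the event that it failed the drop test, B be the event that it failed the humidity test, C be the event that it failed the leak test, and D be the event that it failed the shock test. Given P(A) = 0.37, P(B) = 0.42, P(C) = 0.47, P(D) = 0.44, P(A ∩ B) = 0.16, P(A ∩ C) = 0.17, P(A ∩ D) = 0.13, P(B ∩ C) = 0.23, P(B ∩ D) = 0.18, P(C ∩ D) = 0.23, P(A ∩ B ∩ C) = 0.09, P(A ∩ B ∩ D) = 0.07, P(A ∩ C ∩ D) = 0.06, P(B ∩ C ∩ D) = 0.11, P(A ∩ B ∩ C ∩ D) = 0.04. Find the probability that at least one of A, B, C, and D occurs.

0.89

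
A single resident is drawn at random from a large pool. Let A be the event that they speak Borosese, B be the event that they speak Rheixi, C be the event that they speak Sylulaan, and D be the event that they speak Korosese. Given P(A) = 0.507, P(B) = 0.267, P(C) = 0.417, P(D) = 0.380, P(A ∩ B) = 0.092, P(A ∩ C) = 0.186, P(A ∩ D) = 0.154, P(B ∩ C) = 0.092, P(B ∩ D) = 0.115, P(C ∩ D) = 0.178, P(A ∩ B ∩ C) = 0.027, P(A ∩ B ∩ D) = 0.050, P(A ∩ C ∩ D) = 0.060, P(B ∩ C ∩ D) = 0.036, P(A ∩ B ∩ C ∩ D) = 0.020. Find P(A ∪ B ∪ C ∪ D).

0.907

Using inclusion–exclusion:
P(A ∪ B ∪ C ∪ D) = 0.507 + 0.267 + 0.417 + 0.380 − 0.092 − 0.186 − 0.154 − 0.092 − 0.115 − 0.178 + 0.027 + 0.050 + 0.060 + 0.036 − 0.020 = 0.907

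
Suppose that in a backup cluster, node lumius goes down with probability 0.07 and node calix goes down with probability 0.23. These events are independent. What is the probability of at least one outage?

P(none) = (1 − 0.07) × (1 − 0.23) = 0.93 × 0.77 = 0.7161
P(at least one) = 1 − 0.7161 = 0.2839

0.2839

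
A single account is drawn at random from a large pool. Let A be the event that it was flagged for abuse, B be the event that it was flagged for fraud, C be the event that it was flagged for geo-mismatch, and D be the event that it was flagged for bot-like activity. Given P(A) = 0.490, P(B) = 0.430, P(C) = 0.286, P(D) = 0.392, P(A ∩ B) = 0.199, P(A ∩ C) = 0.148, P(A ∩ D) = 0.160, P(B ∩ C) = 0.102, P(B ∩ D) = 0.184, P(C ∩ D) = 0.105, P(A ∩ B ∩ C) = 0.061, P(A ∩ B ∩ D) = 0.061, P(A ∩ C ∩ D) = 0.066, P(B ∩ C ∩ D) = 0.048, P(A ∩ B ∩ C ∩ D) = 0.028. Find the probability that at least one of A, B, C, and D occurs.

0.908

By inclusion–exclusion:
P(A ∪ B ∪ C ∪ D) = 0.490 + 0.430 + 0.286 + 0.392 − 0.199 − 0.148 − 0.160 − 0.102 − 0.184 − 0.105 + 0.061 + 0.061 + 0.066 + 0.048 − 0.028 = 0.908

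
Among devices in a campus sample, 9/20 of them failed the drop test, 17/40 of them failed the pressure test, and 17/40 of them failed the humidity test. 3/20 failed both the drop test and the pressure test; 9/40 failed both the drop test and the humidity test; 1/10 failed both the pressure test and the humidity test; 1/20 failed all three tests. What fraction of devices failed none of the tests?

1/8

Inclusion–exclusion gives
P(≥1) = 9/20 + 17/40 + 17/40 − 3/20 − 9/40 − 1/10 + 1/20 = 7/8
P(none) = 1 − 7/8 = 1/8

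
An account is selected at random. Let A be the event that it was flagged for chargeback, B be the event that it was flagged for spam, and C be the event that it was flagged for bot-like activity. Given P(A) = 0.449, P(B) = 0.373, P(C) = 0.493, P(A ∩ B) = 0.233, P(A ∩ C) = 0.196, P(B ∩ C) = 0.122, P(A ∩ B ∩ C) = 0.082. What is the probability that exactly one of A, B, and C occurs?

0.459

Using the inclusion–exclusion count for exactly one event:
P(exactly one) = 0.449 + 0.373 + 0.493 − 2·0.233 − 2·0.196 − 2·0.122 + 3·0.082 = 0.459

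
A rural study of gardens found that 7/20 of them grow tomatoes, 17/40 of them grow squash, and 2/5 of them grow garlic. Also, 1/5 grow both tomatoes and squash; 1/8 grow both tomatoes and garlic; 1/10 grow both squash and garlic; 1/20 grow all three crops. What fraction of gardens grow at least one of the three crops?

4/5

P(union) = 7/20 + 17/40 + 2/5 − 1/5 − 1/8 − 1/10 + 1/20 = 4/5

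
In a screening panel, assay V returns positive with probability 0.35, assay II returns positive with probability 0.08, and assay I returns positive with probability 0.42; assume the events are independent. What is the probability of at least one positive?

0.65316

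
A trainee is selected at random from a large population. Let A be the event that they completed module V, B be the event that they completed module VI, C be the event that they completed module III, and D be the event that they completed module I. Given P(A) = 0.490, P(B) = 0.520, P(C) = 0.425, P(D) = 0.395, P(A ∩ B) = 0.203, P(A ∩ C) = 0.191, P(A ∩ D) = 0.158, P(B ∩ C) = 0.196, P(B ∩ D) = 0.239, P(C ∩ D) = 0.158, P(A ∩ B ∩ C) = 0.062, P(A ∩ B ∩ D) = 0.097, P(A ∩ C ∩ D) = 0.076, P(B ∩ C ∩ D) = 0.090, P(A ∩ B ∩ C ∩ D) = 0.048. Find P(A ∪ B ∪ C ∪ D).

0.962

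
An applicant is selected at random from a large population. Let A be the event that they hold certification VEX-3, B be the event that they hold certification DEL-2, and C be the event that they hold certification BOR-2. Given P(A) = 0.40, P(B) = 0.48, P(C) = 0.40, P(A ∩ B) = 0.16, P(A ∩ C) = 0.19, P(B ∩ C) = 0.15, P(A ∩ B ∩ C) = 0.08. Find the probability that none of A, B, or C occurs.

0.14

By inclusion-exclusion,
P(A ∪ B ∪ C) = 0.40 + 0.48 + 0.40 − 0.16 − 0.19 − 0.15 + 0.08 = 0.86
P(none) = 1 − 0.86 = 0.14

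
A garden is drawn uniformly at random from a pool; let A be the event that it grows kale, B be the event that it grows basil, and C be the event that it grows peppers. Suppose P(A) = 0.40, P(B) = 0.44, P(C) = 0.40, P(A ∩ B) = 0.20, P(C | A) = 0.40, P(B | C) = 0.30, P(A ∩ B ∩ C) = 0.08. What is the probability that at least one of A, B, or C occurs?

0.84

P(A ∩ C) = P(A)·P(C|A) = 0.40 × 0.40 = 0.16
P(B ∩ C) = P(C)·P(B|C) = 0.40 × 0.30 = 0.12
By inclusion-exclusion,
P(A ∪ B ∪ C) = 0.40 + 0.44 + 0.40 − 0.20 − 0.16 − 0.12 + 0.08 = 0.84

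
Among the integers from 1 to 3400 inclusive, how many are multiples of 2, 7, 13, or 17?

Using inclusion–exclusion:
floor(3400/2) + floor(3400/7) + floor(3400/13) + floor(3400/17) − floor(3400/14) − floor(3400/26) − floor(3400/34) − floor(3400/91) − floor(3400/119) − floor(3400/221) + floor(3400/182) + floor(3400/238) + floor(3400/442) + floor(3400/1547) − floor(3400/3094) = 1700 + 485 + 261 + 200 − 242 − 130 − 100 − 37 − 28 − 15 + 18 + 14 + 7 + 2 − 1 = 2134

2134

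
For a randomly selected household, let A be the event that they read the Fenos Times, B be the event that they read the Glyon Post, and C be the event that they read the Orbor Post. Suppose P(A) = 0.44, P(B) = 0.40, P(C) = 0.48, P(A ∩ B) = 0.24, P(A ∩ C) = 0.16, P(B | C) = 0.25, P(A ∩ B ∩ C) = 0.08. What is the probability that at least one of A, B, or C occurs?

0.88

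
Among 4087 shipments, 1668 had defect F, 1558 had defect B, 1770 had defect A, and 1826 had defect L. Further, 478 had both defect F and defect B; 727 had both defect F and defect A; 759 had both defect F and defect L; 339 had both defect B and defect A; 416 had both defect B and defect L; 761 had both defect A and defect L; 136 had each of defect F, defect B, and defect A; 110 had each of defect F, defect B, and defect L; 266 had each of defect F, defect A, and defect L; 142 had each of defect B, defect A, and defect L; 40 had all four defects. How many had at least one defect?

|union| = 1668 + 1558 + 1770 + 1826 − 478 − 727 − 759 − 339 − 416 − 761 + 136 + 110 + 266 + 142 − 40 = 3956

3956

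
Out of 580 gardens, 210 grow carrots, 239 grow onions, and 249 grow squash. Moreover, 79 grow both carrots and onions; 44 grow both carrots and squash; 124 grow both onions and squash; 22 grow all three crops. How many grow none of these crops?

107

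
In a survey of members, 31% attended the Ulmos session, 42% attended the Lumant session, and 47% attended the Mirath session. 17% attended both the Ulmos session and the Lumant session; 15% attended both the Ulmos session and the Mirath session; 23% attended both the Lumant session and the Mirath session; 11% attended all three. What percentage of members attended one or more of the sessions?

P(≥1) = 31 + 42 + 47 − 17 − 15 − 23 + 11 = 76%

76%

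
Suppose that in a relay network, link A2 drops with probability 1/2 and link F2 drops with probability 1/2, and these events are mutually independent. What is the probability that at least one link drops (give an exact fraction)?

3/4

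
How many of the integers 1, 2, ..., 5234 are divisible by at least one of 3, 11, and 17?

Inclusion–exclusion gives
⌊5234/3⌋ + ⌊5234/11⌋ + ⌊5234/17⌋ − ⌊5234/33⌋ − ⌊5234/51⌋ − ⌊5234/187⌋ + ⌊5234/561⌋ = 1744 + 475 + 307 − 158 − 102 − 27 + 9 = 2248

2248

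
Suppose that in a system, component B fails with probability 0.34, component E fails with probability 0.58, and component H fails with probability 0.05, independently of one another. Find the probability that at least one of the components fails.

P(none) = (1 − 0.34) × (1 − 0.58) × (1 − 0.05) = 0.66 × 0.42 × 0.95 = 0.26334
P(at least one) = 1 − 0.26334 = 0.73666

0.73666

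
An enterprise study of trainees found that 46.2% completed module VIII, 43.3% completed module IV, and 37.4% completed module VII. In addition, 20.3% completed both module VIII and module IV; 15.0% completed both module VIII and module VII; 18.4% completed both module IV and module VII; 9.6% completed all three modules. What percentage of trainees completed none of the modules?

By inclusion-exclusion,
P(at least one) = 46.2 + 43.3 + 37.4 − 20.3 − 15.0 − 18.4 + 9.6 = 82.8%
P(none) = 100% − 82.8% = 17.2%

17.2%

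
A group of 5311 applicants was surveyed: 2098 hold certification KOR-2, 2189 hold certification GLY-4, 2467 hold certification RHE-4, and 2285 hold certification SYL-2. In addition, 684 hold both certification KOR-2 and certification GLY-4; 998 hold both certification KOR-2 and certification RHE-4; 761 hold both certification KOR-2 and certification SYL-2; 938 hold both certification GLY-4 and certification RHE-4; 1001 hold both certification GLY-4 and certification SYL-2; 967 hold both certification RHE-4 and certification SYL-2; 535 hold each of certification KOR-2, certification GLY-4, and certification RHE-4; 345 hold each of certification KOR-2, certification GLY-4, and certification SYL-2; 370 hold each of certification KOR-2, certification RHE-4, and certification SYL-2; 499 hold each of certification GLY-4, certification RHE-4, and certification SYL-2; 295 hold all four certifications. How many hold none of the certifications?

N(≥1) = 2098 + 2189 + 2467 + 2285 − 684 − 998 − 761 − 938 − 1001 − 967 + 535 + 345 + 370 + 499 − 295 = 5144
None: 5311 − 5144 = 167

167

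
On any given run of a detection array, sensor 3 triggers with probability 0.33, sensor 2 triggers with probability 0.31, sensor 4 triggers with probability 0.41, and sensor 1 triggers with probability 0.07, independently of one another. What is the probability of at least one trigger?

P(none) = (1 − 0.33) × (1 − 0.31) × (1 − 0.41) × (1 − 0.07) = 0.67 × 0.69 × 0.59 × 0.93 = 0.25366401
P(at least one) = 1 − 0.25366401 = 0.74633599

0.74633599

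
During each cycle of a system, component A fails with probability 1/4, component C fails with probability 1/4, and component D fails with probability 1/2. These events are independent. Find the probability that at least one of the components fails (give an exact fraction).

23/32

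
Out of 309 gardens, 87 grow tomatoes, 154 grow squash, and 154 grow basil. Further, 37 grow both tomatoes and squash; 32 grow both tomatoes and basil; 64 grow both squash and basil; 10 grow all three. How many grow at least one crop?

272

Inclusion–exclusion gives
N(≥1) = 87 + 154 + 154 − 37 − 32 − 64 + 10 = 272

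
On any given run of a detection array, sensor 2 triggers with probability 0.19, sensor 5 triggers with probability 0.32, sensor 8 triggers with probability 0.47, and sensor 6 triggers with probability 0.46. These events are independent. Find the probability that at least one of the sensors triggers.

Since the events are independent, P(none) is the product of the individual non-occurrence probabilities.
P(none) = (1 − 0.19) × (1 − 0.32) × (1 − 0.47) × (1 − 0.46) = 0.81 × 0.68 × 0.53 × 0.54 = 0.15763896
P(at least one) = 1 − 0.15763896 = 0.84236104

0.84236104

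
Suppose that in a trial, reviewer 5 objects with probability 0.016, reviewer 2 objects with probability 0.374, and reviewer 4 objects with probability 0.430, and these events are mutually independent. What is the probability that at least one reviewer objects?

0.64888912

Since the events are independent, P(none) is the product of the individual non-occurrence probabilities.
P(none) = (1 − 0.016) × (1 − 0.374) × (1 − 0.430) = 0.984 × 0.626 × 0.570 = 0.35111088
P(at least one) = 1 − 0.35111088 = 0.64888912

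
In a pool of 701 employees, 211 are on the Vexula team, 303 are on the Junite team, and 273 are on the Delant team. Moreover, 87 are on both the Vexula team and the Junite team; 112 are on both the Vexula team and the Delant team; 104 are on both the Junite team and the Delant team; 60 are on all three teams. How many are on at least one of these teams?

|union| = 211 + 303 + 273 − 87 − 112 − 104 + 60 = 544

544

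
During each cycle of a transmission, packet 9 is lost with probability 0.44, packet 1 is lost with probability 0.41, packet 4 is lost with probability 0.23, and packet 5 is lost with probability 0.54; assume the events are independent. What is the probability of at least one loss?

0.88297232

P(none) = (1 − 0.44) × (1 − 0.41) × (1 − 0.23) × (1 − 0.54) = 0.56 × 0.59 × 0.77 × 0.46 = 0.11702768
P(at least one) = 1 − 0.11702768 = 0.88297232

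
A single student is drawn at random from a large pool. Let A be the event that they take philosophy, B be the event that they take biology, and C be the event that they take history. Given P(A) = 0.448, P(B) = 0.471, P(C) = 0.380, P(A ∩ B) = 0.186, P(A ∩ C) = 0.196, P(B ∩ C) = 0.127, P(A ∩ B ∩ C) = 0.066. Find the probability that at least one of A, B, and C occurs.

Apply inclusion-exclusion:
P(A ∪ B ∪ C) = 0.448 + 0.471 + 0.380 − 0.186 − 0.196 − 0.127 + 0.066 = 0.856

0.856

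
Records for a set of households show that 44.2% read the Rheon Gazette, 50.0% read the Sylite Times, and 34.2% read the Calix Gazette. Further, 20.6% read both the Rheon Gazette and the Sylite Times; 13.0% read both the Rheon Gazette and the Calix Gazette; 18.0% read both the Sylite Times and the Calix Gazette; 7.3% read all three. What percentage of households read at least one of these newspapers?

P(at least one) = 44.2 + 50.0 + 34.2 − 20.6 − 13.0 − 18.0 + 7.3 = 84.1%

84.1%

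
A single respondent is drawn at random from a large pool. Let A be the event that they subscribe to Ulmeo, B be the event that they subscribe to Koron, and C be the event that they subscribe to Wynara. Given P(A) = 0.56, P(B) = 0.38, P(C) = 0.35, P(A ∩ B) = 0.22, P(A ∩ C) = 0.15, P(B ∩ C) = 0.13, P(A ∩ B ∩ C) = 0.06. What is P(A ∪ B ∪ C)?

P(A ∪ B ∪ C) = 0.56 + 0.38 + 0.35 − 0.22 − 0.15 − 0.13 + 0.06 = 0.85

0.85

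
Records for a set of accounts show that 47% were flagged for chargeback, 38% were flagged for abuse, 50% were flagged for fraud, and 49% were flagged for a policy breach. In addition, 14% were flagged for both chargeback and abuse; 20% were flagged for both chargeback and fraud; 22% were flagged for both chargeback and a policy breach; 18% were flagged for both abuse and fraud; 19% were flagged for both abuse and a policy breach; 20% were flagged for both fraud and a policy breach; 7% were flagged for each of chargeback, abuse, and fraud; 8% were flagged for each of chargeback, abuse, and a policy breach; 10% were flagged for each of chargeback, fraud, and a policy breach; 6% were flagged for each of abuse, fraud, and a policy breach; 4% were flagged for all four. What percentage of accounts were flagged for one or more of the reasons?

98%

Using inclusion–exclusion:
P(at least one) = 47 + 38 + 50 + 49 − 14 − 20 − 22 − 18 − 19 − 20 + 7 + 8 + 10 + 6 − 4 = 98%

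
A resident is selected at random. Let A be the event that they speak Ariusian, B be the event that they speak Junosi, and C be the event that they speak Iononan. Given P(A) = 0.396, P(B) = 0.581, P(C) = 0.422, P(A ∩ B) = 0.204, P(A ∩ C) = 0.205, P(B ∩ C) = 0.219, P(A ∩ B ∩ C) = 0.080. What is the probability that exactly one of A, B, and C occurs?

0.383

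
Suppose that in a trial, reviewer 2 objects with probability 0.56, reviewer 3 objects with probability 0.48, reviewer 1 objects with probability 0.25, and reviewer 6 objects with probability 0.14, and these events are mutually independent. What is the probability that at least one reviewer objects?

Independence gives P(none) = ∏(1 − pᵢ).
P(none) = (1 − 0.56) × (1 − 0.48) × (1 − 0.25) × (1 − 0.14) = 0.44 × 0.52 × 0.75 × 0.86 = 0.147576
P(at least one) = 1 − 0.147576 = 0.852424

0.852424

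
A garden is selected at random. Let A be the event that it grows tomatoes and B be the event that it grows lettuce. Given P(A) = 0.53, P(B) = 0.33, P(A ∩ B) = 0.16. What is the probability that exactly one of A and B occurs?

Using the inclusion–exclusion count for exactly one event:
P(exactly one) = 0.53 + 0.33 − 2·0.16 = 0.54

0.54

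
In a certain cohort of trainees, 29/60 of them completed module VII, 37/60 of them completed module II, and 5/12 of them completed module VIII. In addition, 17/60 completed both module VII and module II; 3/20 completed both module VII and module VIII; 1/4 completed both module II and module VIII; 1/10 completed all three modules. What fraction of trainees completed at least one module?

14/15

P(at least one) = 29/60 + 37/60 + 5/12 − 17/60 − 3/20 − 1/4 + 1/10 = 14/15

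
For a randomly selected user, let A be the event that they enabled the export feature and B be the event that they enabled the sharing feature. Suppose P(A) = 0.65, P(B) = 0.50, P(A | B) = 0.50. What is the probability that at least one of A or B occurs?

P(A ∩ B) = P(B)·P(A|B) = 0.50 × 0.50 = 0.25
P(A ∪ B) = 0.65 + 0.50 − 0.25 = 0.90

0.90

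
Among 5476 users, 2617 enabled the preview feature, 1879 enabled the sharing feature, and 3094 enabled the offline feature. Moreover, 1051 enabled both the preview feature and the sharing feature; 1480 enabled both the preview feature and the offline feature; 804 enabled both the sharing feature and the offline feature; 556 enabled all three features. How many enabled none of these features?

665

Apply inclusion-exclusion:
|union| = 2617 + 1879 + 3094 − 1051 − 1480 − 804 + 556 = 4811
None: 5476 − 4811 = 665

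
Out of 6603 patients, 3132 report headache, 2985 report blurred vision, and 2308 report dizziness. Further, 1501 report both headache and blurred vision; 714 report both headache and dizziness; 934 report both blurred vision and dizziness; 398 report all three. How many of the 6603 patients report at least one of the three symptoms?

5674

|union| = 3132 + 2985 + 2308 − 1501 − 714 − 934 + 398 = 5674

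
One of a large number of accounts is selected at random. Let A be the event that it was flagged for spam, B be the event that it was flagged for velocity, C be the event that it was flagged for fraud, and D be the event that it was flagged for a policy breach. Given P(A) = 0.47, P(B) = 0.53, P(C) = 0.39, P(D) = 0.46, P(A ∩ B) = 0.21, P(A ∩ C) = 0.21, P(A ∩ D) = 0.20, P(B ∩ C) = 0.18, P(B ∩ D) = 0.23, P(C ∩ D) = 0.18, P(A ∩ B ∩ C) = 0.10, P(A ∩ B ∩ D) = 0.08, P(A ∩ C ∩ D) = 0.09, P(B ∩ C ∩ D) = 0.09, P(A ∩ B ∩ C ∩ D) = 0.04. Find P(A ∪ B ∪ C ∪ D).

P(A ∪ B ∪ C ∪ D) = 0.47 + 0.53 + 0.39 + 0.46 − 0.21 − 0.21 − 0.20 − 0.18 − 0.23 − 0.18 + 0.10 + 0.08 + 0.09 + 0.09 − 0.04 = 0.96

0.96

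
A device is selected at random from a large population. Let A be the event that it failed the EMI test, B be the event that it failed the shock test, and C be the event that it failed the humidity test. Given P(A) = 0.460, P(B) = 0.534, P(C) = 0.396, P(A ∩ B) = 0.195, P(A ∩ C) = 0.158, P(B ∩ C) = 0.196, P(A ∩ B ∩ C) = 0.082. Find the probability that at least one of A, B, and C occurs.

P(A ∪ B ∪ C) = 0.460 + 0.534 + 0.396 − 0.195 − 0.158 − 0.196 + 0.082 = 0.923

0.923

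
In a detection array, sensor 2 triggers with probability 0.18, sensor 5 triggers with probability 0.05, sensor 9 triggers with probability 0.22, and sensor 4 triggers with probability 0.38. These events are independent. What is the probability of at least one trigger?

0.6232756

P(none) = (1 − 0.18) × (1 − 0.05) × (1 − 0.22) × (1 − 0.38) = 0.82 × 0.95 × 0.78 × 0.62 = 0.3767244
P(at least one) = 1 − 0.3767244 = 0.6232756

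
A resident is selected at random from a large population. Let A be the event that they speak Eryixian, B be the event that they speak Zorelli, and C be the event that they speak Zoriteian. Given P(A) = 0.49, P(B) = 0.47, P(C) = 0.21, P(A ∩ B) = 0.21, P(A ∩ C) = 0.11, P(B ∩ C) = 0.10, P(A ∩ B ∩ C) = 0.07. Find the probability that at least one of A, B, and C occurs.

P(A ∪ B ∪ C) = 0.49 + 0.47 + 0.21 − 0.21 − 0.11 − 0.10 + 0.07 = 0.82

0.82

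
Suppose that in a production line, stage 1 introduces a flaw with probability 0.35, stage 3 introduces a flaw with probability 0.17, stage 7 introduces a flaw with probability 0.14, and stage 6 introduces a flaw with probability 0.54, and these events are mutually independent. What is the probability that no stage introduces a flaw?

0.2134262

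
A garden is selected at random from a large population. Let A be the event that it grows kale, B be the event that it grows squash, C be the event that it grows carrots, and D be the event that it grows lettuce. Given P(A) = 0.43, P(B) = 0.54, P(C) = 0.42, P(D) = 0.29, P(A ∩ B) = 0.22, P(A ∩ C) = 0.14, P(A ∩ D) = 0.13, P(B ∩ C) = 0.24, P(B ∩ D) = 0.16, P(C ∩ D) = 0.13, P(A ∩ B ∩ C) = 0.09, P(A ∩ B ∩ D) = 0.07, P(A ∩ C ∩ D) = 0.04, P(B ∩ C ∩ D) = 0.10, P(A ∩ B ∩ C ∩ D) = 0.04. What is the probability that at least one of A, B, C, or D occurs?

By inclusion-exclusion,
P(A ∪ B ∪ C ∪ D) = 0.43 + 0.54 + 0.42 + 0.29 − 0.22 − 0.14 − 0.13 − 0.24 − 0.16 − 0.13 + 0.09 + 0.07 + 0.04 + 0.10 − 0.04 = 0.92

0.92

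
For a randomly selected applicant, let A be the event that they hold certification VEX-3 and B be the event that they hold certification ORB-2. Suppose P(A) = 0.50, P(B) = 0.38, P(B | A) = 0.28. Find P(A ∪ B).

0.74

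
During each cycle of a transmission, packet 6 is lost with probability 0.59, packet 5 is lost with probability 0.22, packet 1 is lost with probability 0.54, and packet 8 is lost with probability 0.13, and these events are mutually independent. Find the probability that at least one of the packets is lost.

0.87201604

P(none) = (1 − 0.59) × (1 − 0.22) × (1 − 0.54) × (1 − 0.13) = 0.41 × 0.78 × 0.46 × 0.87 = 0.12798396
P(at least one) = 1 − 0.12798396 = 0.87201604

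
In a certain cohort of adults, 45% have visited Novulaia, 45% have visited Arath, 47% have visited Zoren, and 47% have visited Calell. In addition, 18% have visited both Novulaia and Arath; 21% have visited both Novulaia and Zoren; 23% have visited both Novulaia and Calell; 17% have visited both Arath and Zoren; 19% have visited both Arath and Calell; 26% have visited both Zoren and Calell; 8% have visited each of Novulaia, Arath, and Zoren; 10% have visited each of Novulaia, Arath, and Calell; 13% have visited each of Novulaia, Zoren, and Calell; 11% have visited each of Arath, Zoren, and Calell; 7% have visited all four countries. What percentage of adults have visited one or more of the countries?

95%

P(union) = 45 + 45 + 47 + 47 − 18 − 21 − 23 − 17 − 19 − 26 + 8 + 10 + 13 + 11 − 7 = 95%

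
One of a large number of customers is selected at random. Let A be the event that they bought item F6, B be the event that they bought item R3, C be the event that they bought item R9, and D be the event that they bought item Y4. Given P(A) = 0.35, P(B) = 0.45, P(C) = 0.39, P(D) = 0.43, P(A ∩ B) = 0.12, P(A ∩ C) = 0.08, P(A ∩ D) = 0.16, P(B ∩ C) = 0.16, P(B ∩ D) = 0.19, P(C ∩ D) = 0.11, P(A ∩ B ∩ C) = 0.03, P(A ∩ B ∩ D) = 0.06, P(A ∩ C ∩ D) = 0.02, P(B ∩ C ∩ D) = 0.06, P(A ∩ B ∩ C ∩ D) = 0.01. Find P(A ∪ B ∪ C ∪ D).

P(A ∪ B ∪ C ∪ D) = 0.35 + 0.45 + 0.39 + 0.43 − 0.12 − 0.08 − 0.16 − 0.16 − 0.19 − 0.11 + 0.03 + 0.06 + 0.02 + 0.06 − 0.01 = 0.96

0.96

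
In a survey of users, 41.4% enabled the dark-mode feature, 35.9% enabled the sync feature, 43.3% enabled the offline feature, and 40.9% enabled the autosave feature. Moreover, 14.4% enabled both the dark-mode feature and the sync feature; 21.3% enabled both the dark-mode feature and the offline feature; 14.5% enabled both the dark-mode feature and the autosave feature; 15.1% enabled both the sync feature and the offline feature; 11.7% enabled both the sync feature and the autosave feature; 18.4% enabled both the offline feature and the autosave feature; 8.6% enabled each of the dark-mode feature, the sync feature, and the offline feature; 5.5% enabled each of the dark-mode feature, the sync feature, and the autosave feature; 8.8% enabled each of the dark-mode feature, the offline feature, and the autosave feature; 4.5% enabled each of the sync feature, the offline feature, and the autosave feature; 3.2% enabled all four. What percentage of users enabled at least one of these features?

90.3%

Using inclusion–exclusion:
P(union) = 41.4 + 35.9 + 43.3 + 40.9 − 14.4 − 21.3 − 14.5 − 15.1 − 11.7 − 18.4 + 8.6 + 5.5 + 8.8 + 4.5 − 3.2 = 90.3%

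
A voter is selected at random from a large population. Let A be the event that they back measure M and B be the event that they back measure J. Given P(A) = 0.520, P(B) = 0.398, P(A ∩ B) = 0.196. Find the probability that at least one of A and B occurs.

P(A ∪ B) = 0.520 + 0.398 − 0.196 = 0.722

0.722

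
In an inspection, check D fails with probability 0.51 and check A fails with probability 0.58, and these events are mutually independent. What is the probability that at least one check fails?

P(none) = (1 − 0.51) × (1 − 0.58) = 0.49 × 0.42 = 0.2058
P(at least one) = 1 − 0.2058 = 0.7942

0.7942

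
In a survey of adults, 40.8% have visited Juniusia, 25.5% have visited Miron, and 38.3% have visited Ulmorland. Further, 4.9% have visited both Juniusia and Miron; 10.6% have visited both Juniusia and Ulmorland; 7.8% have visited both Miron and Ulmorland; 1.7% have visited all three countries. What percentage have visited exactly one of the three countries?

63.1%

P(exactly one) = 40.8 + 25.5 + 38.3 − 2·4.9 − 2·10.6 − 2·7.8 + 3·1.7 = 63.1%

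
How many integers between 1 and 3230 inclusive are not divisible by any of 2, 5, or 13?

1193

Inclusion–exclusion gives
floor(3230/2) + floor(3230/5) + floor(3230/13) − floor(3230/10) − floor(3230/26) − floor(3230/65) + floor(3230/130) = 1615 + 646 + 248 − 323 − 124 − 49 + 24 = 2037
3230 − 2037 = 1193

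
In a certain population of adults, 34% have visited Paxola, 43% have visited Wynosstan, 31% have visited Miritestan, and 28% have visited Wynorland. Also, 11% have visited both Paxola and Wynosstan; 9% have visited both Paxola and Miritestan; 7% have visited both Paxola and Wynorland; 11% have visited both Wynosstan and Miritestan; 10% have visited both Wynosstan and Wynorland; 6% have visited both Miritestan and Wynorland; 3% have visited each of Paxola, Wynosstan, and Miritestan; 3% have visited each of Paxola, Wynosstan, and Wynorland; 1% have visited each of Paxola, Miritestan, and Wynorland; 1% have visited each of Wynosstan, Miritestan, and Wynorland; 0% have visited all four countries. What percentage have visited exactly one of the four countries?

By inclusion–exclusion (exactly-one form):
P(exactly one) = 34 + 43 + 31 + 28 − 2·11 − 2·9 − 2·7 − 2·11 − 2·10 − 2·6 + 3·3 + 3·3 + 3·1 + 3·1 − 4·0 = 52%

52%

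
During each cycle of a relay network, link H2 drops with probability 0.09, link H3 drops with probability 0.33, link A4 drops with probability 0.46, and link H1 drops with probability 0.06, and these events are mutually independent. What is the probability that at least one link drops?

0.69051628

P(none) = (1 − 0.09) × (1 − 0.33) × (1 − 0.46) × (1 − 0.06) = 0.91 × 0.67 × 0.54 × 0.94 = 0.30948372
P(at least one) = 1 − 0.30948372 = 0.69051628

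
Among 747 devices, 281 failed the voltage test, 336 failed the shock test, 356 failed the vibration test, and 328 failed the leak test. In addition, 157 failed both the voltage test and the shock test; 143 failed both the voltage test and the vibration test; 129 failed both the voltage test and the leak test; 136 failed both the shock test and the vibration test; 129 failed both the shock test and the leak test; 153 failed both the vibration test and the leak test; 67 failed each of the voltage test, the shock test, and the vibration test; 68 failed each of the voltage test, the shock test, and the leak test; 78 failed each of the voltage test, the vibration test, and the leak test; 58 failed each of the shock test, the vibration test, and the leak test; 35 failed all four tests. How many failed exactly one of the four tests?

N(exactly one) = 281 + 336 + 356 + 328 − 2·157 − 2·143 − 2·129 − 2·136 − 2·129 − 2·153 + 3·67 + 3·68 + 3·78 + 3·58 − 4·35 = 280

280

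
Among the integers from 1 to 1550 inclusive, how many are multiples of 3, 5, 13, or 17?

832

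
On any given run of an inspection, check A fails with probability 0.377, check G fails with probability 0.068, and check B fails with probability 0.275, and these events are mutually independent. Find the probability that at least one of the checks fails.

0.5790389

P(none) = (1 − 0.377) × (1 − 0.068) × (1 − 0.275) = 0.623 × 0.932 × 0.725 = 0.4209611
P(at least one) = 1 − 0.4209611 = 0.5790389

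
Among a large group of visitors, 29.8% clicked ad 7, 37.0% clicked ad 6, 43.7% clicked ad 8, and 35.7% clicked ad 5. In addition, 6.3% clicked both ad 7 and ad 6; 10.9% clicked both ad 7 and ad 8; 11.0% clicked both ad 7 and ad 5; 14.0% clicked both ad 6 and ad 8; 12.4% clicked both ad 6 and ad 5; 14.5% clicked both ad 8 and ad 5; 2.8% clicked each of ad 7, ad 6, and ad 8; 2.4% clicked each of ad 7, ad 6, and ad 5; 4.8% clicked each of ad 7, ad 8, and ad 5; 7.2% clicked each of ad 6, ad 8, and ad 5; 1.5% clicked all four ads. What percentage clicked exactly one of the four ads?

By inclusion–exclusion (exactly-one form):
P(exactly one) = 29.8 + 37.0 + 43.7 + 35.7 − 2·6.3 − 2·10.9 − 2·11.0 − 2·14.0 − 2·12.4 − 2·14.5 + 3·2.8 + 3·2.4 + 3·4.8 + 3·7.2 − 4·1.5 = 53.6%

53.6%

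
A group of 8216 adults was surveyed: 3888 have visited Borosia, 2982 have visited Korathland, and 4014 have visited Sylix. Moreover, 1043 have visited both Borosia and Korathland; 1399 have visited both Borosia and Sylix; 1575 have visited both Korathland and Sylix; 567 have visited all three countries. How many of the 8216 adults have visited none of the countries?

Apply inclusion-exclusion:
|union| = 3888 + 2982 + 4014 − 1043 − 1399 − 1575 + 567 = 7434
None: 8216 − 7434 = 782

782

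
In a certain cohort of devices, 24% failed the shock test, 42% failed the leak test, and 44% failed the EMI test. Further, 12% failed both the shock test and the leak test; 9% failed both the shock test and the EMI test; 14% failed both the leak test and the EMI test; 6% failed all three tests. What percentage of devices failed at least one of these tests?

Inclusion–exclusion gives
P(at least one) = 24 + 42 + 44 − 12 − 9 − 14 + 6 = 81%

81%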